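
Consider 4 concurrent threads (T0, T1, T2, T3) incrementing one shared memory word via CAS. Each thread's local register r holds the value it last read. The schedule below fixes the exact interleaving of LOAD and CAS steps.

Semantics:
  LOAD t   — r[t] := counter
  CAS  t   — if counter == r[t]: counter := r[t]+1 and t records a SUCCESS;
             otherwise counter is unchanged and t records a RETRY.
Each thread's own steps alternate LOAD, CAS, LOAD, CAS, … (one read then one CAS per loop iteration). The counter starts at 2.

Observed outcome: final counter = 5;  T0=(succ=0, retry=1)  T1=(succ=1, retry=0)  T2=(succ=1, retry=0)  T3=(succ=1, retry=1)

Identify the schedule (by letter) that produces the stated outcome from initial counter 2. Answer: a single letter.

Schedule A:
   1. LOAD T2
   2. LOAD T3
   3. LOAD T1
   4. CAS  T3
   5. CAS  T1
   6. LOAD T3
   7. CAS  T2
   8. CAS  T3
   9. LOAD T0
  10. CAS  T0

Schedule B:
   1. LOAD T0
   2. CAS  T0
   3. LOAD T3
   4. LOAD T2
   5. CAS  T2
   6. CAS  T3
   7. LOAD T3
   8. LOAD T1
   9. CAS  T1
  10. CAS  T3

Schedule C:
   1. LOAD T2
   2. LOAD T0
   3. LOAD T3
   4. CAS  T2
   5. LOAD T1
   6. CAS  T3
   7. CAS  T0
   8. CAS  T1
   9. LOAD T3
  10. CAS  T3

C

Tracing schedule C:
step 1: T2 LOAD ⇒ load; ctr=2 reg=2
step 2: T0 LOAD ⇒ load; ctr=2 reg=2
step 3: T3 LOAD ⇒ load; ctr=2 reg=2
step 4: T2 CAS ⇒ ok; ctr=3 reg=2
step 5: T1 LOAD ⇒ load; ctr=3 reg=3
step 6: T3 CAS ⇒ retry; ctr=3 reg=2
step 7: T0 CAS ⇒ retry; ctr=3 reg=2
step 8: T1 CAS ⇒ ok; ctr=4 reg=3
step 9: T3 LOAD ⇒ load; ctr=4 reg=4
step 10: T3 CAS ⇒ ok; ctr=5 reg=4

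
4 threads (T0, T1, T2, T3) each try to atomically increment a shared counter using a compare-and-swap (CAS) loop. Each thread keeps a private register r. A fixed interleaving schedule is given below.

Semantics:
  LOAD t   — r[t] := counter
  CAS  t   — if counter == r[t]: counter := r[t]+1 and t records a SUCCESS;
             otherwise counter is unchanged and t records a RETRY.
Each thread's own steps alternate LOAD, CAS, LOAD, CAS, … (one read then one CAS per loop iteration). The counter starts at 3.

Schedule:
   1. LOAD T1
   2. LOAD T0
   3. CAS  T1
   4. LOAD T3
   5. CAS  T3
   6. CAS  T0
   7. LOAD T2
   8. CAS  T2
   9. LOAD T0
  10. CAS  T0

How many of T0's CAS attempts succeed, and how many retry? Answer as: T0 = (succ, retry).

#1 T1 reads 3
#2 T0 reads 3
#3 T1 CAS(3→4) writes; counter now 4
#4 T3 reads 4
#5 T3 CAS(4→5) writes; counter now 5
#6 T0 CAS(3→4) fails; counter now 5
#7 T2 reads 5
#8 T2 CAS(5→6) writes; counter now 6
#9 T0 reads 6
#10 T0 CAS(6→7) writes; counter now 7

T0 = (1, 1)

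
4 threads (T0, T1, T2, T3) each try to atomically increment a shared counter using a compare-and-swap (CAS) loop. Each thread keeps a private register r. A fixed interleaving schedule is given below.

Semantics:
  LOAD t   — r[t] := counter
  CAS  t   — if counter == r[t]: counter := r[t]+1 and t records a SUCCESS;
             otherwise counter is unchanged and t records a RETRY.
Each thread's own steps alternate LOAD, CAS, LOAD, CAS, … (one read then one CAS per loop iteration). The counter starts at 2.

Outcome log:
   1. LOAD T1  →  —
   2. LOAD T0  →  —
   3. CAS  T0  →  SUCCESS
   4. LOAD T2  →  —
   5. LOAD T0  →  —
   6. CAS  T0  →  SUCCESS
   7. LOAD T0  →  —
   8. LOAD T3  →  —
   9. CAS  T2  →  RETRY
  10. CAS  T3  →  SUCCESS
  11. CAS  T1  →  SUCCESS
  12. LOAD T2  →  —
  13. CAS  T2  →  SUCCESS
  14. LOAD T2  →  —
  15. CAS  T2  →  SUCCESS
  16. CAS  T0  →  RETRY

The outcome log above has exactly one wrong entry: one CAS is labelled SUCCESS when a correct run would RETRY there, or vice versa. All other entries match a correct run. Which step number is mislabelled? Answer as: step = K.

step = 11

Reference trace:
step 1: T1 LOAD ⇒ load; ctr=2 reg=2
step 2: T0 LOAD ⇒ load; ctr=2 reg=2
step 3: T0 CAS ⇒ ok; ctr=3 reg=2
step 4: T2 LOAD ⇒ load; ctr=3 reg=3
step 5: T0 LOAD ⇒ load; ctr=3 reg=3
step 6: T0 CAS ⇒ ok; ctr=4 reg=3
step 7: T0 LOAD ⇒ load; ctr=4 reg=4
step 8: T3 LOAD ⇒ load; ctr=4 reg=4
step 9: T2 CAS ⇒ retry; ctr=4 reg=3
step 10: T3 CAS ⇒ ok; ctr=5 reg=4
step 11: T1 CAS ⇒ retry; ctr=5 reg=2
step 12: T2 LOAD ⇒ load; ctr=5 reg=5
step 13: T2 CAS ⇒ ok; ctr=6 reg=5
step 14: T2 LOAD ⇒ load; ctr=6 reg=6
step 15: T2 CAS ⇒ ok; ctr=7 reg=6
step 16: T0 CAS ⇒ retry; ctr=7 reg=4
Flip is step 11.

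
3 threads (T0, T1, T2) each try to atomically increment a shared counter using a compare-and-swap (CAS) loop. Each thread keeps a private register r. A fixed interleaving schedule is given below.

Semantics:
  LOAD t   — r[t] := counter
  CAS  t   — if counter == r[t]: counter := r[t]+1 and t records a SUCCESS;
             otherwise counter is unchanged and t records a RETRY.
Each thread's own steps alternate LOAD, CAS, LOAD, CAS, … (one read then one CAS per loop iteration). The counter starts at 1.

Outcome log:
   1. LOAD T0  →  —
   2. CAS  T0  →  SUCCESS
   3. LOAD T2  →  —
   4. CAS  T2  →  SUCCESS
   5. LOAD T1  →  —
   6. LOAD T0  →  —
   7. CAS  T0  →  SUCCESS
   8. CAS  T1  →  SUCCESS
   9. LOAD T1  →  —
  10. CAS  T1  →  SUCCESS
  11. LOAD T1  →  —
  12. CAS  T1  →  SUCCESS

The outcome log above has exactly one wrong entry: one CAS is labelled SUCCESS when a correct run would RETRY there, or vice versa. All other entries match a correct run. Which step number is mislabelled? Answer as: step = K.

step = 8

Correct run:
1. LOAD T0 → mem=1 r[T0]=1 [LOAD]
2. CAS T0 → mem=2 r[T0]=1 [OK]
3. LOAD T2 → mem=2 r[T2]=2 [LOAD]
4. CAS T2 → mem=3 r[T2]=2 [OK]
5. LOAD T1 → mem=3 r[T1]=3 [LOAD]
6. LOAD T0 → mem=3 r[T0]=3 [LOAD]
7. CAS T0 → mem=4 r[T0]=3 [OK]
8. CAS T1 → mem=4 r[T1]=3 [RETRY]
9. LOAD T1 → mem=4 r[T1]=4 [LOAD]
10. CAS T1 → mem=5 r[T1]=4 [OK]
11. LOAD T1 → mem=5 r[T1]=5 [LOAD]
12. CAS T1 → mem=6 r[T1]=5 [OK]
Log disagrees first at step 8.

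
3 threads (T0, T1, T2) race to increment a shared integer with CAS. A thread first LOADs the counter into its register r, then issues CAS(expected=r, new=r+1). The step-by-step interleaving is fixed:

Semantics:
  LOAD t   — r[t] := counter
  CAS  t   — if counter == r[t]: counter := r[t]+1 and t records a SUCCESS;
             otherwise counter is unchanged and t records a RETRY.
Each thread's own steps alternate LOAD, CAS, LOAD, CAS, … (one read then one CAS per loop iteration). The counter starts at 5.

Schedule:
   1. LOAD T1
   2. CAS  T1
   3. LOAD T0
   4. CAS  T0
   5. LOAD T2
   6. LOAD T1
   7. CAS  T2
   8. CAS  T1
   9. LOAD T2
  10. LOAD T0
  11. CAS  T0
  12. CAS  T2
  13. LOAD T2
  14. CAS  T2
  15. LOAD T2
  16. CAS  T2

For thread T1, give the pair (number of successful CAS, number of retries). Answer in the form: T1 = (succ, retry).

T1 = (1, 1)

[1] T1.load  rd  (counter 5, T1.r 5)
[2] T1.cas  hit  (counter 6, T1.r 5)
[3] T0.load  rd  (counter 6, T0.r 6)
[4] T0.cas  hit  (counter 7, T0.r 6)
[5] T2.load  rd  (counter 7, T2.r 7)
[6] T1.load  rd  (counter 7, T1.r 7)
[7] T2.cas  hit  (counter 8, T2.r 7)
[8] T1.cas  miss  (counter 8, T1.r 7)
[9] T2.load  rd  (counter 8, T2.r 8)
[10] T0.load  rd  (counter 8, T0.r 8)
[11] T0.cas  hit  (counter 9, T0.r 8)
[12] T2.cas  miss  (counter 9, T2.r 8)
[13] T2.load  rd  (counter 9, T2.r 9)
[14] T2.cas  hit  (counter 10, T2.r 9)
[15] T2.load  rd  (counter 10, T2.r 10)
[16] T2.cas  hit  (counter 11, T2.r 10)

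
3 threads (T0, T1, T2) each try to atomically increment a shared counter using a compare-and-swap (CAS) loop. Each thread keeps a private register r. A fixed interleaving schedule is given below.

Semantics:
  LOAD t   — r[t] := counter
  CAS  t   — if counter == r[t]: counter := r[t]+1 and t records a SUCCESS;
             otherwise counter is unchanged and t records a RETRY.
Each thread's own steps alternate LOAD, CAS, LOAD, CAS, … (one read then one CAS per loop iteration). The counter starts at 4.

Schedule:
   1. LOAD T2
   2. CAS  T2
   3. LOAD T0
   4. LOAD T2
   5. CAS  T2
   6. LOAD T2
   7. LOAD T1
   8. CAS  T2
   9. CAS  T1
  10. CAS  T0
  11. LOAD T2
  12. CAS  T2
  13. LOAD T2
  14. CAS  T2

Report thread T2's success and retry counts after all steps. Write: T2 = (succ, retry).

[1] T2.load  rd  (counter 4, T2.r 4)
[2] T2.cas  hit  (counter 5, T2.r 4)
[3] T0.load  rd  (counter 5, T0.r 5)
[4] T2.load  rd  (counter 5, T2.r 5)
[5] T2.cas  hit  (counter 6, T2.r 5)
[6] T2.load  rd  (counter 6, T2.r 6)
[7] T1.load  rd  (counter 6, T1.r 6)
[8] T2.cas  hit  (counter 7, T2.r 6)
[9] T1.cas  miss  (counter 7, T1.r 6)
[10] T0.cas  miss  (counter 7, T0.r 5)
[11] T2.load  rd  (counter 7, T2.r 7)
[12] T2.cas  hit  (counter 8, T2.r 7)
[13] T2.load  rd  (counter 8, T2.r 8)
[14] T2.cas  hit  (counter 9, T2.r 8)

T2 = (5, 0)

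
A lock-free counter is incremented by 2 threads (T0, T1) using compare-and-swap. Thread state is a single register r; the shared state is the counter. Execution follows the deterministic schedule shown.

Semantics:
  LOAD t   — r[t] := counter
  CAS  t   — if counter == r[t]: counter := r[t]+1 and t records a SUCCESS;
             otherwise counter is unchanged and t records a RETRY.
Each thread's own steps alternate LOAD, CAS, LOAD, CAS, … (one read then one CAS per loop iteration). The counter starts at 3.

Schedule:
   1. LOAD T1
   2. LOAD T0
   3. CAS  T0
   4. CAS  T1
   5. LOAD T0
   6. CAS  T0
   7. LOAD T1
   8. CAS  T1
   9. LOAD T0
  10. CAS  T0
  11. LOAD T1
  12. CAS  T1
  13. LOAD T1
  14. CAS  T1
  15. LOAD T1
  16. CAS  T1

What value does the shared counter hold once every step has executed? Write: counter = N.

counter = 10

T1 LOAD — after: cnt=3, r=3 — load
T0 LOAD — after: cnt=3, r=3 — load
T0 CAS — after: cnt=4, r=3 — ok
T1 CAS — after: cnt=4, r=3 — retry
T0 LOAD — after: cnt=4, r=4 — load
T0 CAS — after: cnt=5, r=4 — ok
T1 LOAD — after: cnt=5, r=5 — load
T1 CAS — after: cnt=6, r=5 — ok
T0 LOAD — after: cnt=6, r=6 — load
T0 CAS — after: cnt=7, r=6 — ok
T1 LOAD — after: cnt=7, r=7 — load
T1 CAS — after: cnt=8, r=7 — ok
T1 LOAD — after: cnt=8, r=8 — load
T1 CAS — after: cnt=9, r=8 — ok
T1 LOAD — after: cnt=9, r=9 — load
T1 CAS — after: cnt=10, r=9 — ok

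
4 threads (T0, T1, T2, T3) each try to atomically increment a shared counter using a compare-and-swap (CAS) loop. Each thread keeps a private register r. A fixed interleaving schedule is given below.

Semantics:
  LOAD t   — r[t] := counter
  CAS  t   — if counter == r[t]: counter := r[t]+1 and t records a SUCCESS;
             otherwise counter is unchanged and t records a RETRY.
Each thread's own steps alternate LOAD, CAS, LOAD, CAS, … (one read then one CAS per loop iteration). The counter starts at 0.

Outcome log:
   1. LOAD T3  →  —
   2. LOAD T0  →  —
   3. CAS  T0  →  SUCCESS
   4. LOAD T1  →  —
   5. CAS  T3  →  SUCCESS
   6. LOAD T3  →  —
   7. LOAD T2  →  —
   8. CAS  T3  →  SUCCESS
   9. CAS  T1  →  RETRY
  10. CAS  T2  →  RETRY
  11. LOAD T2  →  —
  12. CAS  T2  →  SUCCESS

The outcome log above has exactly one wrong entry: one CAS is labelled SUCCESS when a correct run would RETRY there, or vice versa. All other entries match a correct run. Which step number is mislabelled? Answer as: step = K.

step = 5

Reference trace:
step 1: T3 LOAD ⇒ load; ctr=0 reg=0
step 2: T0 LOAD ⇒ load; ctr=0 reg=0
step 3: T0 CAS ⇒ ok; ctr=1 reg=0
step 4: T1 LOAD ⇒ load; ctr=1 reg=1
step 5: T3 CAS ⇒ retry; ctr=1 reg=0
step 6: T3 LOAD ⇒ load; ctr=1 reg=1
step 7: T2 LOAD ⇒ load; ctr=1 reg=1
step 8: T3 CAS ⇒ ok; ctr=2 reg=1
step 9: T1 CAS ⇒ retry; ctr=2 reg=1
step 10: T2 CAS ⇒ retry; ctr=2 reg=1
step 11: T2 LOAD ⇒ load; ctr=2 reg=2
step 12: T2 CAS ⇒ ok; ctr=3 reg=2
Log disagrees first at step 5.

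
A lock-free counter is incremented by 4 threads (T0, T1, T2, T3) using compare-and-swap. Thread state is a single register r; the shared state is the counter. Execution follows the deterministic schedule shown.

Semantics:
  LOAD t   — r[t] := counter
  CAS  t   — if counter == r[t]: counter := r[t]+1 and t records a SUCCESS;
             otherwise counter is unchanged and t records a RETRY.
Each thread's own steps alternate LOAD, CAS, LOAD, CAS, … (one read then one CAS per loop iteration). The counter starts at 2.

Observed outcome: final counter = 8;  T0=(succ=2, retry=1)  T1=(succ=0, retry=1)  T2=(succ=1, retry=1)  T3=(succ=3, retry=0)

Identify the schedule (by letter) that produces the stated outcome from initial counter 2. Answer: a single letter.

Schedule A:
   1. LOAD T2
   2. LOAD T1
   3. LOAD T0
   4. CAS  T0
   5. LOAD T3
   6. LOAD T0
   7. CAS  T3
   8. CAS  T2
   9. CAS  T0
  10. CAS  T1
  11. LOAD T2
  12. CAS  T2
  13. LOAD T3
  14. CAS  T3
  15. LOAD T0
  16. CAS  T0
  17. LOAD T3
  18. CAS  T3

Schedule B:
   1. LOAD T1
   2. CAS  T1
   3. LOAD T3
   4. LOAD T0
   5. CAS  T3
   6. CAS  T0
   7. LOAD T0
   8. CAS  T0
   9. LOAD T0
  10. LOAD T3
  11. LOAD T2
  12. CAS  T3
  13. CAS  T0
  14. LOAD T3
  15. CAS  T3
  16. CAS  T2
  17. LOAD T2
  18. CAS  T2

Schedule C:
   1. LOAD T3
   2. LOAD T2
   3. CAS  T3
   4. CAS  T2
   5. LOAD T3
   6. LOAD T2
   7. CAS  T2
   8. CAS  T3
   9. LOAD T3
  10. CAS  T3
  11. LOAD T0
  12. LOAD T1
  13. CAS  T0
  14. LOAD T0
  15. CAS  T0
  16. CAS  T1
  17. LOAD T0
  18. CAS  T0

Simulating candidate A:
#1 T2 reads 2
#2 T1 reads 2
#3 T0 reads 2
#4 T0 CAS(2→3) writes; counter now 3
#5 T3 reads 3
#6 T0 reads 3
#7 T3 CAS(3→4) writes; counter now 4
#8 T2 CAS(2→3) fails; counter now 4
#9 T0 CAS(3→4) fails; counter now 4
#10 T1 CAS(2→3) fails; counter now 4
#11 T2 reads 4
#12 T2 CAS(4→5) writes; counter now 5
#13 T3 reads 5
#14 T3 CAS(5→6) writes; counter now 6
#15 T0 reads 6
#16 T0 CAS(6→7) writes; counter now 7
#17 T3 reads 7
#18 T3 CAS(7→8) writes; counter now 8

A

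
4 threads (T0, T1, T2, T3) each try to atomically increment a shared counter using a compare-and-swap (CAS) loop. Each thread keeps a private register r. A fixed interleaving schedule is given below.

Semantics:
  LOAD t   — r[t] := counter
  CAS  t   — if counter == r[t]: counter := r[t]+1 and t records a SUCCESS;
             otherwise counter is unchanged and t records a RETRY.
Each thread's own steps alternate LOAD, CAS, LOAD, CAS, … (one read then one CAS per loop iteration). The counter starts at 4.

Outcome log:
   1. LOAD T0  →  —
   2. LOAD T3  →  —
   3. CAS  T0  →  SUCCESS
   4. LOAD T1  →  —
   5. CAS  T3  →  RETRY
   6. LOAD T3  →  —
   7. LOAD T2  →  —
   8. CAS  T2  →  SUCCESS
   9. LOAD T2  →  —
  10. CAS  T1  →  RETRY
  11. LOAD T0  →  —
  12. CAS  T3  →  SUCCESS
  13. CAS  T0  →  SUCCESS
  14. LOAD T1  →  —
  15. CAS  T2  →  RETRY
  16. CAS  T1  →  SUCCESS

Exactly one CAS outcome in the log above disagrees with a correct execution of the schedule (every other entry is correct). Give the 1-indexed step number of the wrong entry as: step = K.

Reference trace:
   1) LOAD T0:  M=4  r_T0=4
   2) LOAD T3:  M=4  r_T3=4
   3) CAS  T0:  M=5  r_T0=4 ✓
   4) LOAD T1:  M=5  r_T1=5
   5) CAS  T3:  M=5  r_T3=4 ✗
   6) LOAD T3:  M=5  r_T3=5
   7) LOAD T2:  M=5  r_T2=5
   8) CAS  T2:  M=6  r_T2=5 ✓
   9) LOAD T2:  M=6  r_T2=6
  10) CAS  T1:  M=6  r_T1=5 ✗
  11) LOAD T0:  M=6  r_T0=6
  12) CAS  T3:  M=6  r_T3=5 ✗
  13) CAS  T0:  M=7  r_T0=6 ✓
  14) LOAD T1:  M=7  r_T1=7
  15) CAS  T2:  M=7  r_T2=6 ✗
  16) CAS  T1:  M=8  r_T1=7 ✓
Flip is step 12.

step = 12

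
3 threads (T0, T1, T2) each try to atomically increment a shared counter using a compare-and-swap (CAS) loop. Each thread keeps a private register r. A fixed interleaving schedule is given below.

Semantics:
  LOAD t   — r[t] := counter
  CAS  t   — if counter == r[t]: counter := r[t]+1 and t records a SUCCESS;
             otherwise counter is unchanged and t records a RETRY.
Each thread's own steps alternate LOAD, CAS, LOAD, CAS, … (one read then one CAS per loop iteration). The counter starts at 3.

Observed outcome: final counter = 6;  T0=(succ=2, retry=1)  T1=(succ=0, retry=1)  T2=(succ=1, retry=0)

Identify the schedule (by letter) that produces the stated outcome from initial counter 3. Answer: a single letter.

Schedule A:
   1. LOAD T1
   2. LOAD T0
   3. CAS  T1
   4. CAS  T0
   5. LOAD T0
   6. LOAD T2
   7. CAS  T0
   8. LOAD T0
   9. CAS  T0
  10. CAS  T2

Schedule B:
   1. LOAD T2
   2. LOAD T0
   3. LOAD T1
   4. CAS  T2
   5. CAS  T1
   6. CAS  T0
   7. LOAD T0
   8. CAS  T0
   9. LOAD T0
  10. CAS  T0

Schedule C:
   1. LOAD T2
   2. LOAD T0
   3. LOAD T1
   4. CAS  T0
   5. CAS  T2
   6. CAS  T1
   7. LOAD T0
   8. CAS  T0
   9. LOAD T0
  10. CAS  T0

Tracing schedule B:
1. LOAD T2 → mem=3 r[T2]=3 [LOAD]
2. LOAD T0 → mem=3 r[T0]=3 [LOAD]
3. LOAD T1 → mem=3 r[T1]=3 [LOAD]
4. CAS T2 → mem=4 r[T2]=3 [OK]
5. CAS T1 → mem=4 r[T1]=3 [RETRY]
6. CAS T0 → mem=4 r[T0]=3 [RETRY]
7. LOAD T0 → mem=4 r[T0]=4 [LOAD]
8. CAS T0 → mem=5 r[T0]=4 [OK]
9. LOAD T0 → mem=5 r[T0]=5 [LOAD]
10. CAS T0 → mem=6 r[T0]=5 [OK]

B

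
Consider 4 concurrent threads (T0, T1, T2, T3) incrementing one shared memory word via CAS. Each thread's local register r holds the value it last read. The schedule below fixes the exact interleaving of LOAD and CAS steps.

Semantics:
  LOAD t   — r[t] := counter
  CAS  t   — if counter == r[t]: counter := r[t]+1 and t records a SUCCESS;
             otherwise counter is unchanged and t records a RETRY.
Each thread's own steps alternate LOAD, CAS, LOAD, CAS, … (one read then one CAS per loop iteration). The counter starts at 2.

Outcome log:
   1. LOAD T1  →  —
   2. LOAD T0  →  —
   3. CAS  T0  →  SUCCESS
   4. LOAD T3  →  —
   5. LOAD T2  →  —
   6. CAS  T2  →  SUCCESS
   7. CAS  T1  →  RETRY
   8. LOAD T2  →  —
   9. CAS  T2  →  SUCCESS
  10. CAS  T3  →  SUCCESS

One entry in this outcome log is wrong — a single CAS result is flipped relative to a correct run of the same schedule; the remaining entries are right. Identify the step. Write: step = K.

step = 10

Reference trace:
1. LOAD T1 → mem=2 r[T1]=2 [LOAD]
2. LOAD T0 → mem=2 r[T0]=2 [LOAD]
3. CAS T0 → mem=3 r[T0]=2 [OK]
4. LOAD T3 → mem=3 r[T3]=3 [LOAD]
5. LOAD T2 → mem=3 r[T2]=3 [LOAD]
6. CAS T2 → mem=4 r[T2]=3 [OK]
7. CAS T1 → mem=4 r[T1]=2 [RETRY]
8. LOAD T2 → mem=4 r[T2]=4 [LOAD]
9. CAS T2 → mem=5 r[T2]=4 [OK]
10. CAS T3 → mem=5 r[T3]=3 [RETRY]
Mismatch at 10.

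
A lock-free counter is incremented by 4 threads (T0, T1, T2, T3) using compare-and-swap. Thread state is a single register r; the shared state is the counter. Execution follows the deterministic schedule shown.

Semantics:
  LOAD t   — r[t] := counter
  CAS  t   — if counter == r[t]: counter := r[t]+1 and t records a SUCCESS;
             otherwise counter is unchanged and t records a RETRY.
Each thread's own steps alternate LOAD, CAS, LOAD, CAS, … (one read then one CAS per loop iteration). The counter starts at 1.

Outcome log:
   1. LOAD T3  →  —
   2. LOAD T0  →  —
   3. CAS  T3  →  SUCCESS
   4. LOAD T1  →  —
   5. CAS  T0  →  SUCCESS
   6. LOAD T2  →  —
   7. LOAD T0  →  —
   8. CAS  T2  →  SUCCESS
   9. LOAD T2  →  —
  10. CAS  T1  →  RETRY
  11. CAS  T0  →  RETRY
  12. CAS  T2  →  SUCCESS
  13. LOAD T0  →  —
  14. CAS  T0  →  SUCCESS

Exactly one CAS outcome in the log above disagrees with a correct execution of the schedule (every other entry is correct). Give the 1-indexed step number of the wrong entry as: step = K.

Reference trace:
T3 LOAD — after: cnt=1, r=1 — load
T0 LOAD — after: cnt=1, r=1 — load
T3 CAS — after: cnt=2, r=1 — ok
T1 LOAD — after: cnt=2, r=2 — load
T0 CAS — after: cnt=2, r=1 — retry
T2 LOAD — after: cnt=2, r=2 — load
T0 LOAD — after: cnt=2, r=2 — load
T2 CAS — after: cnt=3, r=2 — ok
T2 LOAD — after: cnt=3, r=3 — load
T1 CAS — after: cnt=3, r=2 — retry
T0 CAS — after: cnt=3, r=2 — retry
T2 CAS — after: cnt=4, r=3 — ok
T0 LOAD — after: cnt=4, r=4 — load
T0 CAS — after: cnt=5, r=4 — ok
Mismatch at 5.

step = 5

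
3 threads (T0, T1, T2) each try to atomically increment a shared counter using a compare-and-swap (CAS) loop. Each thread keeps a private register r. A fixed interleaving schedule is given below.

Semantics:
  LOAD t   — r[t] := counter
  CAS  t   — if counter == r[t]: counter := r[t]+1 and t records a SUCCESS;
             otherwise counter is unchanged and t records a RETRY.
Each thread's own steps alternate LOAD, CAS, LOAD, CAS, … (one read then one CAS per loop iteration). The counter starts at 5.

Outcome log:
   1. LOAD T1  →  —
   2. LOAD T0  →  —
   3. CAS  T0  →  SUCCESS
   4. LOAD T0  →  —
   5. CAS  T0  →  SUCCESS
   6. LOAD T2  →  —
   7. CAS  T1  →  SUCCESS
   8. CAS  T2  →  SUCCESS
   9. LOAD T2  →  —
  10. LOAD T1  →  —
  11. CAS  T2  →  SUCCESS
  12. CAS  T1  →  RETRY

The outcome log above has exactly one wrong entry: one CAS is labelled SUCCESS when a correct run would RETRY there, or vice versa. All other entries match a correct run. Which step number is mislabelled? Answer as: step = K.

Re-executing:
#1 T1 reads 5
#2 T0 reads 5
#3 T0 CAS(5→6) writes; counter now 6
#4 T0 reads 6
#5 T0 CAS(6→7) writes; counter now 7
#6 T2 reads 7
#7 T1 CAS(5→6) fails; counter now 7
#8 T2 CAS(7→8) writes; counter now 8
#9 T2 reads 8
#10 T1 reads 8
#11 T2 CAS(8→9) writes; counter now 9
#12 T1 CAS(8→9) fails; counter now 9
Flip is step 7.

step = 7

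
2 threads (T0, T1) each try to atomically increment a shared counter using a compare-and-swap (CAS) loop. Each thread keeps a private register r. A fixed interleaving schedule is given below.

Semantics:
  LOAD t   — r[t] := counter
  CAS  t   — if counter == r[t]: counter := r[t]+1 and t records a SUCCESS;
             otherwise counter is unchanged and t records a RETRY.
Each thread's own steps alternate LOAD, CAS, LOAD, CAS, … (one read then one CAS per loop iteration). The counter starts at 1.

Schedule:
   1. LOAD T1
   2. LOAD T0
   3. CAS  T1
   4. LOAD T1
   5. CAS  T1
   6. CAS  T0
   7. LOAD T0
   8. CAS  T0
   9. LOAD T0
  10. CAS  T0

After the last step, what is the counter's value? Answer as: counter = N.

counter = 5

   1) LOAD T1:  M=1  r_T1=1
   2) LOAD T0:  M=1  r_T0=1
   3) CAS  T1:  M=2  r_T1=1 ✓
   4) LOAD T1:  M=2  r_T1=2
   5) CAS  T1:  M=3  r_T1=2 ✓
   6) CAS  T0:  M=3  r_T0=1 ✗
   7) LOAD T0:  M=3  r_T0=3
   8) CAS  T0:  M=4  r_T0=3 ✓
   9) LOAD T0:  M=4  r_T0=4
  10) CAS  T0:  M=5  r_T0=4 ✓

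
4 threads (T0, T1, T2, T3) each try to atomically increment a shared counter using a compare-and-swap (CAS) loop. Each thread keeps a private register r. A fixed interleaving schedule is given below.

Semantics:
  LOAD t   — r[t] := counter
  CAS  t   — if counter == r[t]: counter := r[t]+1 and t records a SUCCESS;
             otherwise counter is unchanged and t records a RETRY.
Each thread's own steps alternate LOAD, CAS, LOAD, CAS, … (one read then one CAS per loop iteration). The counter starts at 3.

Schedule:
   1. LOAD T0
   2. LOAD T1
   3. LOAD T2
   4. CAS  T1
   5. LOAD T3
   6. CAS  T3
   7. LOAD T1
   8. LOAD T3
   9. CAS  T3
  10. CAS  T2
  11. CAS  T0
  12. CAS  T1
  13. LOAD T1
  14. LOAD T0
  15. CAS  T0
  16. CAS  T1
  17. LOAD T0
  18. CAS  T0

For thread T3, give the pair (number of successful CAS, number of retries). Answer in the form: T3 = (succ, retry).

T3 = (2, 0)

[1] T0.load  rd  (counter 3, T0.r 3)
[2] T1.load  rd  (counter 3, T1.r 3)
[3] T2.load  rd  (counter 3, T2.r 3)
[4] T1.cas  hit  (counter 4, T1.r 3)
[5] T3.load  rd  (counter 4, T3.r 4)
[6] T3.cas  hit  (counter 5, T3.r 4)
[7] T1.load  rd  (counter 5, T1.r 5)
[8] T3.load  rd  (counter 5, T3.r 5)
[9] T3.cas  hit  (counter 6, T3.r 5)
[10] T2.cas  miss  (counter 6, T2.r 3)
[11] T0.cas  miss  (counter 6, T0.r 3)
[12] T1.cas  miss  (counter 6, T1.r 5)
[13] T1.load  rd  (counter 6, T1.r 6)
[14] T0.load  rd  (counter 6, T0.r 6)
[15] T0.cas  hit  (counter 7, T0.r 6)
[16] T1.cas  miss  (counter 7, T1.r 6)
[17] T0.load  rd  (counter 7, T0.r 7)
[18] T0.cas  hit  (counter 8, T0.r 7)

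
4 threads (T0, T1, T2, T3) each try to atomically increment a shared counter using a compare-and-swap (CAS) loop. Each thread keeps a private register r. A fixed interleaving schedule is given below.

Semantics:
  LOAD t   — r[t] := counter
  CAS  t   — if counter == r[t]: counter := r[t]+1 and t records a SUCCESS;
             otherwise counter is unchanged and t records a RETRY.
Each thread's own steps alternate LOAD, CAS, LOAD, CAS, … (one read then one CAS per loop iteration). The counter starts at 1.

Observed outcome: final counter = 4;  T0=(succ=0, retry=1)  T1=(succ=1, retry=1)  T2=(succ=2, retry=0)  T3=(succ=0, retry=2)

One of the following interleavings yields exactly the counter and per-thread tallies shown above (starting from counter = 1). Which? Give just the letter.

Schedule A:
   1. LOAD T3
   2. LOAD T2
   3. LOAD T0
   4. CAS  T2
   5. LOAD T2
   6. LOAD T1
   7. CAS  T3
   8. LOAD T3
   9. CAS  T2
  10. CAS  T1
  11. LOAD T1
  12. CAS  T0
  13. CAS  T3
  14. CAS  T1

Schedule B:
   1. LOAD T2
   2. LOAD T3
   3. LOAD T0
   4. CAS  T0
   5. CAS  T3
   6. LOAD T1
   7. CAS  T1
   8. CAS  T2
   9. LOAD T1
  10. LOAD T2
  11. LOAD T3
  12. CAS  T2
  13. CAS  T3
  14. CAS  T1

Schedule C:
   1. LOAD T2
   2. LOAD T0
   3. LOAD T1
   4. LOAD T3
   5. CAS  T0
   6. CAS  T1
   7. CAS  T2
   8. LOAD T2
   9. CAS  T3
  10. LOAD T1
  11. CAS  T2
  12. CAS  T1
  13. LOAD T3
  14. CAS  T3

Tracing schedule A:
T3 LOAD — after: cnt=1, r=1 — load
T2 LOAD — after: cnt=1, r=1 — load
T0 LOAD — after: cnt=1, r=1 — load
T2 CAS — after: cnt=2, r=1 — ok
T2 LOAD — after: cnt=2, r=2 — load
T1 LOAD — after: cnt=2, r=2 — load
T3 CAS — after: cnt=2, r=1 — retry
T3 LOAD — after: cnt=2, r=2 — load
T2 CAS — after: cnt=3, r=2 — ok
T1 CAS — after: cnt=3, r=2 — retry
T1 LOAD — after: cnt=3, r=3 — load
T0 CAS — after: cnt=3, r=1 — retry
T3 CAS — after: cnt=3, r=2 — retry
T1 CAS — after: cnt=4, r=3 — ok

A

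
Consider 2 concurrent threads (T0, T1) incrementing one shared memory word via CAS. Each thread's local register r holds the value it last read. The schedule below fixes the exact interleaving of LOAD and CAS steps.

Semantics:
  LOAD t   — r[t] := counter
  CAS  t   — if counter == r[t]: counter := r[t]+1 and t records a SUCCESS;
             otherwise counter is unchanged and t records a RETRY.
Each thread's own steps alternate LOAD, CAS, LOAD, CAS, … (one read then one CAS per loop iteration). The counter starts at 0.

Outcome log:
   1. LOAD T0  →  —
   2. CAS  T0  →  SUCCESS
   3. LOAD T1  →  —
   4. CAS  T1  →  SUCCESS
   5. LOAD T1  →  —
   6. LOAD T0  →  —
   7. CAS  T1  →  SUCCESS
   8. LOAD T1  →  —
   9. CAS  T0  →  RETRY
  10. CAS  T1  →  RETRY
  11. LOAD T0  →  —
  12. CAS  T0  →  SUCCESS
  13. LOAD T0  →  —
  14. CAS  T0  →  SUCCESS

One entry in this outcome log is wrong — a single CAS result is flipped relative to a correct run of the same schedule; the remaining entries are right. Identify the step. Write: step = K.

step = 10

Reference trace:
#1 T0 reads 0
#2 T0 CAS(0→1) writes; counter now 1
#3 T1 reads 1
#4 T1 CAS(1→2) writes; counter now 2
#5 T1 reads 2
#6 T0 reads 2
#7 T1 CAS(2→3) writes; counter now 3
#8 T1 reads 3
#9 T0 CAS(2→3) fails; counter now 3
#10 T1 CAS(3→4) writes; counter now 4
#11 T0 reads 4
#12 T0 CAS(4→5) writes; counter now 5
#13 T0 reads 5
#14 T0 CAS(5→6) writes; counter now 6
Log disagrees first at step 10.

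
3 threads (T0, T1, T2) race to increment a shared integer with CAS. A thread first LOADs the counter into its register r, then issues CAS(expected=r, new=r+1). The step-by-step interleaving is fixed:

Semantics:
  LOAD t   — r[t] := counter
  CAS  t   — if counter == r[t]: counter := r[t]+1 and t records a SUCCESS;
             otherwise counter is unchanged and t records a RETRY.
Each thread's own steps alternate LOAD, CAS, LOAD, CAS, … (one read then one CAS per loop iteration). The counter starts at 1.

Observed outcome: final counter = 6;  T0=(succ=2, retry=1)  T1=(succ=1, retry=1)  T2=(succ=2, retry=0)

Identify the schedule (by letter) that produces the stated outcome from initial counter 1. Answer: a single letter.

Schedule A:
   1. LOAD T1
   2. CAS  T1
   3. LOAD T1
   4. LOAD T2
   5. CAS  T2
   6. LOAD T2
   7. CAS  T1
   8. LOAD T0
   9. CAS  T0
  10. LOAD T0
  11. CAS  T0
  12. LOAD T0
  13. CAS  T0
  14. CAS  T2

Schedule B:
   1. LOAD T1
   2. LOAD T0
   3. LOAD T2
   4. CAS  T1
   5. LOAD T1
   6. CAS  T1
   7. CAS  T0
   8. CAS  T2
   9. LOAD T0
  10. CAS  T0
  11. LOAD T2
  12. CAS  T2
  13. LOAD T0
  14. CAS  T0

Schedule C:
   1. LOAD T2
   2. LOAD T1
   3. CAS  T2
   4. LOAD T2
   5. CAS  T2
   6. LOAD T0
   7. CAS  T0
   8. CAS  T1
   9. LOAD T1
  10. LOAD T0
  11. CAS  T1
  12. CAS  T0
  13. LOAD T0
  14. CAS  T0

C

Simulating candidate C:
#1 T2 reads 1
#2 T1 reads 1
#3 T2 CAS(1→2) writes; counter now 2
#4 T2 reads 2
#5 T2 CAS(2→3) writes; counter now 3
#6 T0 reads 3
#7 T0 CAS(3→4) writes; counter now 4
#8 T1 CAS(1→2) fails; counter now 4
#9 T1 reads 4
#10 T0 reads 4
#11 T1 CAS(4→5) writes; counter now 5
#12 T0 CAS(4→5) fails; counter now 5
#13 T0 reads 5
#14 T0 CAS(5→6) writes; counter now 6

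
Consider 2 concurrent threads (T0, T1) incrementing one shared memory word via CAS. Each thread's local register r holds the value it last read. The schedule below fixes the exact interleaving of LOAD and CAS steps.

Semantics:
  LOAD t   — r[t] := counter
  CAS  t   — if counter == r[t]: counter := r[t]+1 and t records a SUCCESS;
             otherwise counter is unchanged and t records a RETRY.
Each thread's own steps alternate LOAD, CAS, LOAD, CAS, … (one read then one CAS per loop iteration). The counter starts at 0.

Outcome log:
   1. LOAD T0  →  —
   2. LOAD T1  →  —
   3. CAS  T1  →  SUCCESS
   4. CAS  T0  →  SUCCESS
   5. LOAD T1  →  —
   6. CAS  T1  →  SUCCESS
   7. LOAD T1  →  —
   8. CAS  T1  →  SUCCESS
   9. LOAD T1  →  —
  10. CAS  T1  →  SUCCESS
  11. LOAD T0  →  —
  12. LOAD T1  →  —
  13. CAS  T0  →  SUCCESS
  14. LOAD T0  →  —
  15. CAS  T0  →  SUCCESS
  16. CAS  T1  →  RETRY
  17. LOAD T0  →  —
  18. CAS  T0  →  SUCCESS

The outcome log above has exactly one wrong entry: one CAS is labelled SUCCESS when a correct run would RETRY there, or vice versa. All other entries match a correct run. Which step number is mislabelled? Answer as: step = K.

Reference trace:
T0 LOAD — after: cnt=0, r=0 — load
T1 LOAD — after: cnt=0, r=0 — load
T1 CAS — after: cnt=1, r=0 — ok
T0 CAS — after: cnt=1, r=0 — retry
T1 LOAD — after: cnt=1, r=1 — load
T1 CAS — after: cnt=2, r=1 — ok
T1 LOAD — after: cnt=2, r=2 — load
T1 CAS — after: cnt=3, r=2 — ok
T1 LOAD — after: cnt=3, r=3 — load
T1 CAS — after: cnt=4, r=3 — ok
T0 LOAD — after: cnt=4, r=4 — load
T1 LOAD — after: cnt=4, r=4 — load
T0 CAS — after: cnt=5, r=4 — ok
T0 LOAD — after: cnt=5, r=5 — load
T0 CAS — after: cnt=6, r=5 — ok
T1 CAS — after: cnt=6, r=4 — retry
T0 LOAD — after: cnt=6, r=6 — load
T0 CAS — after: cnt=7, r=6 — ok
Mismatch at 4.

step = 4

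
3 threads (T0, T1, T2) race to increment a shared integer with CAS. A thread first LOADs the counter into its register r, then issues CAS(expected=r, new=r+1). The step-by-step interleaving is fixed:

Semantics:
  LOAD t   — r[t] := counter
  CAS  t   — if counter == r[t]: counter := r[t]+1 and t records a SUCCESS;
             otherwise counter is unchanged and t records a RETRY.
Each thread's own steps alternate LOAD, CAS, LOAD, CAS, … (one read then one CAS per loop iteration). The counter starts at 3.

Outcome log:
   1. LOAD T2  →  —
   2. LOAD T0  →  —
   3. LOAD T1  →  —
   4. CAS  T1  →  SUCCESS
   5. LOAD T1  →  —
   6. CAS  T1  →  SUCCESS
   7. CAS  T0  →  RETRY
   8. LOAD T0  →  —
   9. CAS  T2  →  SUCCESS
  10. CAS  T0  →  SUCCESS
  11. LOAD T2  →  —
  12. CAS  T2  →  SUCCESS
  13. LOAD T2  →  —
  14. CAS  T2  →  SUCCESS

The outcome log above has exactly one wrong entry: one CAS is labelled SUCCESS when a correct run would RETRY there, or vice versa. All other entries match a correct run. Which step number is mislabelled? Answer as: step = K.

step = 9

Correct run:
   1) LOAD T2:  M=3  r_T2=3
   2) LOAD T0:  M=3  r_T0=3
   3) LOAD T1:  M=3  r_T1=3
   4) CAS  T1:  M=4  r_T1=3 ✓
   5) LOAD T1:  M=4  r_T1=4
   6) CAS  T1:  M=5  r_T1=4 ✓
   7) CAS  T0:  M=5  r_T0=3 ✗
   8) LOAD T0:  M=5  r_T0=5
   9) CAS  T2:  M=5  r_T2=3 ✗
  10) CAS  T0:  M=6  r_T0=5 ✓
  11) LOAD T2:  M=6  r_T2=6
  12) CAS  T2:  M=7  r_T2=6 ✓
  13) LOAD T2:  M=7  r_T2=7
  14) CAS  T2:  M=8  r_T2=7 ✓
Flip is step 9.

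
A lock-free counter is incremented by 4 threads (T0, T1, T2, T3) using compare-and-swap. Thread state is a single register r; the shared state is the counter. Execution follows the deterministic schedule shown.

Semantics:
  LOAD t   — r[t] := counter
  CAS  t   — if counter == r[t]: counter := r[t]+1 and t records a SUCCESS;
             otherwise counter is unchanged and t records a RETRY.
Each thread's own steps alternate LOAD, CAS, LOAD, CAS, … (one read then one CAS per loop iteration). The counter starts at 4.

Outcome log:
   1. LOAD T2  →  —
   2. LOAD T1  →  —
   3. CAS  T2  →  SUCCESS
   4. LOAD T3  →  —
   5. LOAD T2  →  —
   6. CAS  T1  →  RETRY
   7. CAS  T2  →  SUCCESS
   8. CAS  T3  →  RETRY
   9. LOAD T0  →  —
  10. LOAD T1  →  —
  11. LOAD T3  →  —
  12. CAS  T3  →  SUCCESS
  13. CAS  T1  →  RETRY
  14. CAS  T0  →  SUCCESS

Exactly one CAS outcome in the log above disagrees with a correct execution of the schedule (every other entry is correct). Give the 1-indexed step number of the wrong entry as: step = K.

Re-executing:
#1 T2 reads 4
#2 T1 reads 4
#3 T2 CAS(4→5) writes; counter now 5
#4 T3 reads 5
#5 T2 reads 5
#6 T1 CAS(4→5) fails; counter now 5
#7 T2 CAS(5→6) writes; counter now 6
#8 T3 CAS(5→6) fails; counter now 6
#9 T0 reads 6
#10 T1 reads 6
#11 T3 reads 6
#12 T3 CAS(6→7) writes; counter now 7
#13 T1 CAS(6→7) fails; counter now 7
#14 T0 CAS(6→7) fails; counter now 7
Log disagrees first at step 14.

step = 14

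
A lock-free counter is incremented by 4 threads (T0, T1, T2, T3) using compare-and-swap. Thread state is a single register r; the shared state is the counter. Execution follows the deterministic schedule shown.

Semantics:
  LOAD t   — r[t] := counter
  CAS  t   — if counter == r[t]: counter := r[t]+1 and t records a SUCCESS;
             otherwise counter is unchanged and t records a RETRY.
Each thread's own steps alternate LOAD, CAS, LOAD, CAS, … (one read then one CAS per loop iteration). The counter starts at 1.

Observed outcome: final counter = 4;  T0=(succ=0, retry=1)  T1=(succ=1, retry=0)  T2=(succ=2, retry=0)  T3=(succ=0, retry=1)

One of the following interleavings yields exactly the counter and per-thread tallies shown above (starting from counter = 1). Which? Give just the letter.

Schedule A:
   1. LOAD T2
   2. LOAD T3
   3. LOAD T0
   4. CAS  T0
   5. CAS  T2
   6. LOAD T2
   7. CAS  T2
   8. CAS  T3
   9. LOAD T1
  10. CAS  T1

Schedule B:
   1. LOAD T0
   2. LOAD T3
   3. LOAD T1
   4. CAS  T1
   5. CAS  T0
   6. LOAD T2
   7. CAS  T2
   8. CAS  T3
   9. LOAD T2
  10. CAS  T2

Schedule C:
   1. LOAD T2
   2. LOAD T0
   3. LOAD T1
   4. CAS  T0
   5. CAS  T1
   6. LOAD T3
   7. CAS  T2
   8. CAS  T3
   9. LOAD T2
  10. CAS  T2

Tracing schedule B:
#1 T0 reads 1
#2 T3 reads 1
#3 T1 reads 1
#4 T1 CAS(1→2) writes; counter now 2
#5 T0 CAS(1→2) fails; counter now 2
#6 T2 reads 2
#7 T2 CAS(2→3) writes; counter now 3
#8 T3 CAS(1→2) fails; counter now 3
#9 T2 reads 3
#10 T2 CAS(3→4) writes; counter now 4

B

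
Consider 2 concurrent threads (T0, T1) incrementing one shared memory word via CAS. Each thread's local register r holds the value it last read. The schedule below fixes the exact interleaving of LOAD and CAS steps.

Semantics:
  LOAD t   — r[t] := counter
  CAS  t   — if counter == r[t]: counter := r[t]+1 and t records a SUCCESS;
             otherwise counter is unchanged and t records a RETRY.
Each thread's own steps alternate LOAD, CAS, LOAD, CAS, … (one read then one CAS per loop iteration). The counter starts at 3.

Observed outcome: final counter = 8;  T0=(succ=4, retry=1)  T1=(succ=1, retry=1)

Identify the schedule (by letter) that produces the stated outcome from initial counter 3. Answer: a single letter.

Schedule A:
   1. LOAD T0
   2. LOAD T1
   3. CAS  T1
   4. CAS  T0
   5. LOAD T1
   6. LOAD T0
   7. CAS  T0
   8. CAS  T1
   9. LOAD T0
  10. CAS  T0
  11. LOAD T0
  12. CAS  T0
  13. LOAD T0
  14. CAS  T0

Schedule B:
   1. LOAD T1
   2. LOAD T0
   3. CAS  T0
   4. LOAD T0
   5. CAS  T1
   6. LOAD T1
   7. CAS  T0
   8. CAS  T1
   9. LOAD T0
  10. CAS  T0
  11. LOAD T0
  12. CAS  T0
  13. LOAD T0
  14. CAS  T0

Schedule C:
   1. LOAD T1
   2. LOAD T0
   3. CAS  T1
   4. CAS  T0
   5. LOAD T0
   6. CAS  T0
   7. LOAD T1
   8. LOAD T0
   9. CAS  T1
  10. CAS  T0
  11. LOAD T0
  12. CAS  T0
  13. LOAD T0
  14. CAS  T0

A

Simulating candidate A:
T0 LOAD — after: cnt=3, r=3 — load
T1 LOAD — after: cnt=3, r=3 — load
T1 CAS — after: cnt=4, r=3 — ok
T0 CAS — after: cnt=4, r=3 — retry
T1 LOAD — after: cnt=4, r=4 — load
T0 LOAD — after: cnt=4, r=4 — load
T0 CAS — after: cnt=5, r=4 — ok
T1 CAS — after: cnt=5, r=4 — retry
T0 LOAD — after: cnt=5, r=5 — load
T0 CAS — after: cnt=6, r=5 — ok
T0 LOAD — after: cnt=6, r=6 — load
T0 CAS — after: cnt=7, r=6 — ok
T0 LOAD — after: cnt=7, r=7 — load
T0 CAS — after: cnt=8, r=7 — ok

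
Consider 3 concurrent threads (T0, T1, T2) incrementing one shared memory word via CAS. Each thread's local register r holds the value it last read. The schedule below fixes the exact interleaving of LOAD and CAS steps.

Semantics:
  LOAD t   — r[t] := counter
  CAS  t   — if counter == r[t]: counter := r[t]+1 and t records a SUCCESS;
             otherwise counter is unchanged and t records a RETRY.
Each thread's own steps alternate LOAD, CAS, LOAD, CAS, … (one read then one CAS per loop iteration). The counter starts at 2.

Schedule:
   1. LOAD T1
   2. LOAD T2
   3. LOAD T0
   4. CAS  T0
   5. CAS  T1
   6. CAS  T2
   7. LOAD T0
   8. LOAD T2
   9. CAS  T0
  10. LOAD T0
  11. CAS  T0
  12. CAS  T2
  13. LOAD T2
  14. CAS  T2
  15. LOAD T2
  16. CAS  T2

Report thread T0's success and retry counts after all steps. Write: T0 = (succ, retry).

T1 LOAD — after: cnt=2, r=2 — load
T2 LOAD — after: cnt=2, r=2 — load
T0 LOAD — after: cnt=2, r=2 — load
T0 CAS — after: cnt=3, r=2 — ok
T1 CAS — after: cnt=3, r=2 — retry
T2 CAS — after: cnt=3, r=2 — retry
T0 LOAD — after: cnt=3, r=3 — load
T2 LOAD — after: cnt=3, r=3 — load
T0 CAS — after: cnt=4, r=3 — ok
T0 LOAD — after: cnt=4, r=4 — load
T0 CAS — after: cnt=5, r=4 — ok
T2 CAS — after: cnt=5, r=3 — retry
T2 LOAD — after: cnt=5, r=5 — load
T2 CAS — after: cnt=6, r=5 — ok
T2 LOAD — after: cnt=6, r=6 — load
T2 CAS — after: cnt=7, r=6 — ok

T0 = (3, 0)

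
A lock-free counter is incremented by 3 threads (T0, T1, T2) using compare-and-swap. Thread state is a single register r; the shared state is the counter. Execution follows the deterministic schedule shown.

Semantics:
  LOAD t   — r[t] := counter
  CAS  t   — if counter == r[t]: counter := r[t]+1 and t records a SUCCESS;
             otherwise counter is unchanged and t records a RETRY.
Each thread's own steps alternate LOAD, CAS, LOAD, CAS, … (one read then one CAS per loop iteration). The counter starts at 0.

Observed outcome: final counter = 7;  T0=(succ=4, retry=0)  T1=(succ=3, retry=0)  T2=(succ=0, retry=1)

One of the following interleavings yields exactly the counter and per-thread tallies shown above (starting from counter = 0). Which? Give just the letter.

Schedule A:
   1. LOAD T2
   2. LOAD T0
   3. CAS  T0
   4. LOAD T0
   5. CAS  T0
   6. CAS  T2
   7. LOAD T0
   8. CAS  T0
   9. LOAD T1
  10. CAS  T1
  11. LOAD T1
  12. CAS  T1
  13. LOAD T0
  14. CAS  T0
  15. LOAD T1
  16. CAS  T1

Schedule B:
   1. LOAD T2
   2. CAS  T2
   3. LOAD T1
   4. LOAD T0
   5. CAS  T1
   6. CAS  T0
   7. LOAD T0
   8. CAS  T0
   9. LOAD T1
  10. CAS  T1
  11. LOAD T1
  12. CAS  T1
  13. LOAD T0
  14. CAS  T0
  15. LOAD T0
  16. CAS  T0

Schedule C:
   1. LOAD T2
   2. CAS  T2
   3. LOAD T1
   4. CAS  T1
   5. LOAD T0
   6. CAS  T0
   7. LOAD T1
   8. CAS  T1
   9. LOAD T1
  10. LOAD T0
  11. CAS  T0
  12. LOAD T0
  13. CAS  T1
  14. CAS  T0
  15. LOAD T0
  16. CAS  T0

Tracing schedule A:
1. LOAD T2 → mem=0 r[T2]=0 [LOAD]
2. LOAD T0 → mem=0 r[T0]=0 [LOAD]
3. CAS T0 → mem=1 r[T0]=0 [OK]
4. LOAD T0 → mem=1 r[T0]=1 [LOAD]
5. CAS T0 → mem=2 r[T0]=1 [OK]
6. CAS T2 → mem=2 r[T2]=0 [RETRY]
7. LOAD T0 → mem=2 r[T0]=2 [LOAD]
8. CAS T0 → mem=3 r[T0]=2 [OK]
9. LOAD T1 → mem=3 r[T1]=3 [LOAD]
10. CAS T1 → mem=4 r[T1]=3 [OK]
11. LOAD T1 → mem=4 r[T1]=4 [LOAD]
12. CAS T1 → mem=5 r[T1]=4 [OK]
13. LOAD T0 → mem=5 r[T0]=5 [LOAD]
14. CAS T0 → mem=6 r[T0]=5 [OK]
15. LOAD T1 → mem=6 r[T1]=6 [LOAD]
16. CAS T1 → mem=7 r[T1]=6 [OK]

A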